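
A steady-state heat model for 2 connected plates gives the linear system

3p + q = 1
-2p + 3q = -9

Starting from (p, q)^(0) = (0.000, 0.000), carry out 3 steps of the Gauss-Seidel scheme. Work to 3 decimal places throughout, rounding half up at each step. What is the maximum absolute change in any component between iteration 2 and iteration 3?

0.205

Iteration 1:
  p = (1 - (1)·0.000) / (3) = 0.333
  q = (-9 - (-2)·0.333) / (3) = -2.778
Iteration 2:
  p = (1 - (1)·-2.778) / (3) = 1.259
  q = (-9 - (-2)·1.259) / (3) = -2.161
Iteration 3:
  p = (1 - (1)·-2.161) / (3) = 1.054
  q = (-9 - (-2)·1.054) / (3) = -2.297
Change: (-0.205, -0.136) → max |·| = 0.205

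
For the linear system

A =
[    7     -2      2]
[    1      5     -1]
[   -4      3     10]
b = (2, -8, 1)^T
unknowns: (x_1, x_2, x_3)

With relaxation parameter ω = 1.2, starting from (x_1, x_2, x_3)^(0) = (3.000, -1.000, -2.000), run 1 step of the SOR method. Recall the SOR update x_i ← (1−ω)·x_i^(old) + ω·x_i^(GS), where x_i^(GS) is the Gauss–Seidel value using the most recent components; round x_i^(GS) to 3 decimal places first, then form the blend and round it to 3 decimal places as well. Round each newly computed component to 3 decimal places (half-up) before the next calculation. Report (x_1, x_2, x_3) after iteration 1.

(0.085, -2.220, 1.360)

Iteration 1:
  x_1: GS value = (2 - (-2)·-1.000 - (2)·-2.000) / (7) = 0.571;  x_1 ← (1−ω)·3.000 + ω·0.571 = 0.085
  x_2: GS value = (-8 - (1)·0.085 - (-1)·-2.000) / (5) = -2.017;  x_2 ← (1−ω)·-1.000 + ω·-2.017 = -2.220
  x_3: GS value = (1 - (-4)·0.085 - (3)·-2.220) / (10) = 0.800;  x_3 ← (1−ω)·-2.000 + ω·0.800 = 1.360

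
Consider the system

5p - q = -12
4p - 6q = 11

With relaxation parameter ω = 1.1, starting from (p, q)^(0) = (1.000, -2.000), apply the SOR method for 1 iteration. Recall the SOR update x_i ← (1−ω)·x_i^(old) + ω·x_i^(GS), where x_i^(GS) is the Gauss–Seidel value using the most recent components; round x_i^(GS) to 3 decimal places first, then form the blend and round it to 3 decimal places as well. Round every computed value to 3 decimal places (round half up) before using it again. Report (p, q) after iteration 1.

(-3.180, -4.148)

Iteration 1:
  p: GS value = (-12 - (-1)·-2.000) / (5) = -2.800;  p ← (1−ω)·1.000 + ω·-2.800 = -3.180
  q: GS value = (11 - (4)·-3.180) / (-6) = -3.953;  q ← (1−ω)·-2.000 + ω·-3.953 = -4.148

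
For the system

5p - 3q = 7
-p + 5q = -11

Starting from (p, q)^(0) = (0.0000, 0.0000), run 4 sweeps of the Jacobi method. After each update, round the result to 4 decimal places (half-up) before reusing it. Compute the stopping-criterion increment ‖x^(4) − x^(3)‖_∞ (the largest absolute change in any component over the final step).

0.1584

Iteration 1:
  p = (7 - (-3)·0.0000) / (5) = 1.4000
  q = (-11 - (-1)·0.0000) / (5) = -2.2000
Iteration 2:
  p = (7 - (-3)·-2.2000) / (5) = 0.0800
  q = (-11 - (-1)·1.4000) / (5) = -1.9200
Iteration 3:
  p = (7 - (-3)·-1.9200) / (5) = 0.2480
  q = (-11 - (-1)·0.0800) / (5) = -2.1840
Iteration 4:
  p = (7 - (-3)·-2.1840) / (5) = 0.0896
  q = (-11 - (-1)·0.2480) / (5) = -2.1504
Change: (-0.1584, 0.0336) → max |·| = 0.1584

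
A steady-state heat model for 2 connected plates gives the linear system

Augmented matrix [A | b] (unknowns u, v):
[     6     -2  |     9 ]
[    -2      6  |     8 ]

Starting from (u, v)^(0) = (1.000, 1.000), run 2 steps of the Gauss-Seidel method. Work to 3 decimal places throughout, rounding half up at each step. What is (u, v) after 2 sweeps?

(2.148, 2.049)

Iteration 1:
  u = (9 - (-2)·1.000) / (6) = 1.833
  v = (8 - (-2)·1.833) / (6) = 1.944
Iteration 2:
  u = (9 - (-2)·1.944) / (6) = 2.148
  v = (8 - (-2)·2.148) / (6) = 2.049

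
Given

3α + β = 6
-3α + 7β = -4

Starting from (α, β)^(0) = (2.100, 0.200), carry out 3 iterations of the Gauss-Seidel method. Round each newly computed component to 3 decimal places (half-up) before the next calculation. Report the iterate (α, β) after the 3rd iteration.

Iteration 1:
  α = (6 - (1)·0.200) / (3) = 1.933
  β = (-4 - (-3)·1.933) / (7) = 0.257
Iteration 2:
  α = (6 - (1)·0.257) / (3) = 1.914
  β = (-4 - (-3)·1.914) / (7) = 0.249
Iteration 3:
  α = (6 - (1)·0.249) / (3) = 1.917
  β = (-4 - (-3)·1.917) / (7) = 0.250

(1.917, 0.250)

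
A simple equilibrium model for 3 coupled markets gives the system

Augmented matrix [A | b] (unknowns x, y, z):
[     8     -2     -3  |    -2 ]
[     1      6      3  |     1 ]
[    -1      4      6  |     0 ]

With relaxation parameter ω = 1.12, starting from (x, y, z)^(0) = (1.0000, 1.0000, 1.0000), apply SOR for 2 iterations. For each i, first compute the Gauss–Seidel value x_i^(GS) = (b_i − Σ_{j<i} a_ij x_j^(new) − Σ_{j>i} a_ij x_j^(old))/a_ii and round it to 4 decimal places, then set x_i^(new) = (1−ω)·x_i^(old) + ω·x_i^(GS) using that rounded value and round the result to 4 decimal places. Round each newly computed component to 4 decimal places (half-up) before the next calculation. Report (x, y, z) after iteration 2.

Iteration 1:
  x: GS value = (-2 - (-2)·1.0000 - (-3)·1.0000) / (8) = 0.3750;  x ← (1−ω)·1.0000 + ω·0.3750 = 0.3000
  y: GS value = (1 - (1)·0.3000 - (3)·1.0000) / (6) = -0.3833;  y ← (1−ω)·1.0000 + ω·-0.3833 = -0.5493
  z: GS value = (0 - (-1)·0.3000 - (4)·-0.5493) / (6) = 0.4162;  z ← (1−ω)·1.0000 + ω·0.4162 = 0.3461
Iteration 2:
  x: GS value = (-2 - (-2)·-0.5493 - (-3)·0.3461) / (8) = -0.2575;  x ← (1−ω)·0.3000 + ω·-0.2575 = -0.3244
  y: GS value = (1 - (1)·-0.3244 - (3)·0.3461) / (6) = 0.0477;  y ← (1−ω)·-0.5493 + ω·0.0477 = 0.1193
  z: GS value = (0 - (-1)·-0.3244 - (4)·0.1193) / (6) = -0.1336;  z ← (1−ω)·0.3461 + ω·-0.1336 = -0.1912

(-0.3244, 0.1193, -0.1912)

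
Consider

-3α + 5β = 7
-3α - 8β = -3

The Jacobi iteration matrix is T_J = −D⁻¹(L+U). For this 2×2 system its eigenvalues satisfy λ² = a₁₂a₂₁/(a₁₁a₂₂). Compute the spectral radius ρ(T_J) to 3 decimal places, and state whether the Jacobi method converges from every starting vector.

0.791

a₁₂a₂₁/(a₁₁a₂₂) = (5)·(-3) / ((-3)·(-8)) = -0.625000
ρ = √|-0.625000| = √0.625000 = 0.791
ρ < 1, so Jacobi converges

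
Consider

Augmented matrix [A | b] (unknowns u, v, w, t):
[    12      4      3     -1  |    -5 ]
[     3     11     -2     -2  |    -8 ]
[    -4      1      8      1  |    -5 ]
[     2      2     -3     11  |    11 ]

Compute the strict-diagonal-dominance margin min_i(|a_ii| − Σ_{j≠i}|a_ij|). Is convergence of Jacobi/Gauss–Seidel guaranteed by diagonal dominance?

2

row 1: |12| − (4+3+1) = 4
row 2: |11| − (3+2+2) = 4
row 3: |8| − (4+1+1) = 2
row 4: |11| − (2+2+3) = 4
minimum over rows = 2 → strictly diagonally dominant (convergence guaranteed)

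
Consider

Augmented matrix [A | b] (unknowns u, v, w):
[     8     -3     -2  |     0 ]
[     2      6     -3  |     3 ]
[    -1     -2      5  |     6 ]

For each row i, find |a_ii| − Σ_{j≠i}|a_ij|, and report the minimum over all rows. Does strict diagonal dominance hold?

1

row 1: |8| − (3+2) = 3
row 2: |6| − (2+3) = 1
row 3: |5| − (1+2) = 2
minimum over rows = 1 → strictly diagonally dominant (convergence guaranteed)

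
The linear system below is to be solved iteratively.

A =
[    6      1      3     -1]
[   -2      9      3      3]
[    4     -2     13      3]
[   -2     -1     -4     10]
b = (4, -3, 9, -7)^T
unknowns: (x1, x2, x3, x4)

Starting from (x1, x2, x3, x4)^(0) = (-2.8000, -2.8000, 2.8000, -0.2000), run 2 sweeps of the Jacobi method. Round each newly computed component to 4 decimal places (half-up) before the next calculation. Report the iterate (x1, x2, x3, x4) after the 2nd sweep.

Iteration 1:
  x1 = (4 - (1)·-2.8000 - (3)·2.8000 - (-1)·-0.2000) / (6) = -0.3000
  x2 = (-3 - (-2)·-2.8000 - (3)·2.8000 - (3)·-0.2000) / (9) = -1.8222
  x3 = (9 - (4)·-2.8000 - (-2)·-2.8000 - (3)·-0.2000) / (13) = 1.1692
  x4 = (-7 - (-2)·-2.8000 - (-1)·-2.8000 - (-4)·2.8000) / (10) = -0.4200
Iteration 2:
  x1 = (4 - (1)·-1.8222 - (3)·1.1692 - (-1)·-0.4200) / (6) = 0.3158
  x2 = (-3 - (-2)·-0.3000 - (3)·1.1692 - (3)·-0.4200) / (9) = -0.6497
  x3 = (9 - (4)·-0.3000 - (-2)·-1.8222 - (3)·-0.4200) / (13) = 0.6012
  x4 = (-7 - (-2)·-0.3000 - (-1)·-1.8222 - (-4)·1.1692) / (10) = -0.4745

(0.3158, -0.6497, 0.6012, -0.4745)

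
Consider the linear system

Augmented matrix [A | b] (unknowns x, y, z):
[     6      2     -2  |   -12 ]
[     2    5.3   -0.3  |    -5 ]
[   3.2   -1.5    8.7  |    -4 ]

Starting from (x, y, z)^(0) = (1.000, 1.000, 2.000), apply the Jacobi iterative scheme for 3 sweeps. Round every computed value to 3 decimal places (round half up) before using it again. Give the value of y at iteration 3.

-0.261

Iteration 1:
  x = (-12 - (2)·1.000 - (-2)·2.000) / (6) = -1.667
  y = (-5 - (2)·1.000 - (-0.3)·2.000) / (5.3) = -1.208
  z = (-4 - (3.2)·1.000 - (-1.5)·1.000) / (8.7) = -0.655
Iteration 2:
  x = (-12 - (2)·-1.208 - (-2)·-0.655) / (6) = -1.816
  y = (-5 - (2)·-1.667 - (-0.3)·-0.655) / (5.3) = -0.351
  z = (-4 - (3.2)·-1.667 - (-1.5)·-1.208) / (8.7) = -0.055
Iteration 3:
  x = (-12 - (2)·-0.351 - (-2)·-0.055) / (6) = -1.901
  y = (-5 - (2)·-1.816 - (-0.3)·-0.055) / (5.3) = -0.261
  z = (-4 - (3.2)·-1.816 - (-1.5)·-0.351) / (8.7) = 0.148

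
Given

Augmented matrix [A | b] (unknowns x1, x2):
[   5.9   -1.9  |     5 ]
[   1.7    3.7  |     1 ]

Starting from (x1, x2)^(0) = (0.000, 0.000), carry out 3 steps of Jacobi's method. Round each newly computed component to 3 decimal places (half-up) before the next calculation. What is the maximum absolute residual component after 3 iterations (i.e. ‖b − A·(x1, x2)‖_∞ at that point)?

0.213

Iteration 1:
  x1 = (5 - (-1.9)·0.000) / (5.9) = 0.847
  x2 = (1 - (1.7)·0.000) / (3.7) = 0.270
Iteration 2:
  x1 = (5 - (-1.9)·0.270) / (5.9) = 0.934
  x2 = (1 - (1.7)·0.847) / (3.7) = -0.119
Iteration 3:
  x1 = (5 - (-1.9)·-0.119) / (5.9) = 0.809
  x2 = (1 - (1.7)·0.934) / (3.7) = -0.159
Residual b − A·x = (-0.075, 0.213); ∞-norm = 0.213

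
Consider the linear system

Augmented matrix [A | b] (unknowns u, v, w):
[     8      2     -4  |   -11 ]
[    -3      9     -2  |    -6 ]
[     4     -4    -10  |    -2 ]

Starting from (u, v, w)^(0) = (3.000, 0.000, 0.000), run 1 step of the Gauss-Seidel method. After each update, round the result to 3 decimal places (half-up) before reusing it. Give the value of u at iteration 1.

-1.375

Iteration 1:
  u = (-11 - (2)·0.000 - (-4)·0.000) / (8) = -1.375
  v = (-6 - (-3)·-1.375 - (-2)·0.000) / (9) = -1.125
  w = (-2 - (4)·-1.375 - (-4)·-1.125) / (-10) = 0.100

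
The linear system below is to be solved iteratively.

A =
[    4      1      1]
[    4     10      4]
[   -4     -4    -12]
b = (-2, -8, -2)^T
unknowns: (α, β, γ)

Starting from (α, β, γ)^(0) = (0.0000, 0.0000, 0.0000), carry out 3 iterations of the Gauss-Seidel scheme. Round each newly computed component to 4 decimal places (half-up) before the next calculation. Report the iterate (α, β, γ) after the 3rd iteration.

Iteration 1:
  α = (-2 - (1)·0.0000 - (1)·0.0000) / (4) = -0.5000
  β = (-8 - (4)·-0.5000 - (4)·0.0000) / (10) = -0.6000
  γ = (-2 - (-4)·-0.5000 - (-4)·-0.6000) / (-12) = 0.5333
Iteration 2:
  α = (-2 - (1)·-0.6000 - (1)·0.5333) / (4) = -0.4833
  β = (-8 - (4)·-0.4833 - (4)·0.5333) / (10) = -0.8200
  γ = (-2 - (-4)·-0.4833 - (-4)·-0.8200) / (-12) = 0.6011
Iteration 3:
  α = (-2 - (1)·-0.8200 - (1)·0.6011) / (4) = -0.4453
  β = (-8 - (4)·-0.4453 - (4)·0.6011) / (10) = -0.8623
  γ = (-2 - (-4)·-0.4453 - (-4)·-0.8623) / (-12) = 0.6025

(-0.4453, -0.8623, 0.6025)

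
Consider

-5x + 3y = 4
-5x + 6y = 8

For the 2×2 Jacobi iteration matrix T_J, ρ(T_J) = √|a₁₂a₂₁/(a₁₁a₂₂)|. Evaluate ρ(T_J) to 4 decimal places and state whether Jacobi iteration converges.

0.7071

a₁₂a₂₁/(a₁₁a₂₂) = (3)·(-5) / ((-5)·(6)) = 0.500000
ρ = √|0.500000| = √0.500000 = 0.7071
ρ < 1, so Jacobi converges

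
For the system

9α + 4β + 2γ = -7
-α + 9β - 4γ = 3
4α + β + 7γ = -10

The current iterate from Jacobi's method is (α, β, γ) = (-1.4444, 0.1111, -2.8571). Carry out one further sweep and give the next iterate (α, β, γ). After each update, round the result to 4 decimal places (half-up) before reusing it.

One sweep:
  α = (-7 - (4)·0.1111 - (2)·-2.8571) / (9) = -0.1922
  β = (3 - (-1)·-1.4444 - (-4)·-2.8571) / (9) = -1.0970
  γ = (-10 - (4)·-1.4444 - (1)·0.1111) / (7) = -0.6191

(-0.1922, -1.0970, -0.6191)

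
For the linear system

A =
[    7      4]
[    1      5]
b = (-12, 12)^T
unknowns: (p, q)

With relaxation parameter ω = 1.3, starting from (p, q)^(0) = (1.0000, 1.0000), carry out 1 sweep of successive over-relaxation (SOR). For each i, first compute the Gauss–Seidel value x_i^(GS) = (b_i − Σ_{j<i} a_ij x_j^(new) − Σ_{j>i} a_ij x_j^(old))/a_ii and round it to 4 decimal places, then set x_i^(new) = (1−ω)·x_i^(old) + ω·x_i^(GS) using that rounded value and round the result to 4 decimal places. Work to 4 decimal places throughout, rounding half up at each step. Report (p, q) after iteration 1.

(-3.2714, 3.6706)

Iteration 1:
  p: GS value = (-12 - (4)·1.0000) / (7) = -2.2857;  p ← (1−ω)·1.0000 + ω·-2.2857 = -3.2714
  q: GS value = (12 - (1)·-3.2714) / (5) = 3.0543;  q ← (1−ω)·1.0000 + ω·3.0543 = 3.6706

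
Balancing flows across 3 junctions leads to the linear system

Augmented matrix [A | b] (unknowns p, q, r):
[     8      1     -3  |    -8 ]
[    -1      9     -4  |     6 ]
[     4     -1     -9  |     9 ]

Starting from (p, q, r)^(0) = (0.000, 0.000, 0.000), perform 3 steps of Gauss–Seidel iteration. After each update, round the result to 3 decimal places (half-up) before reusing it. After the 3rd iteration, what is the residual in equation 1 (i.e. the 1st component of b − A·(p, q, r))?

Iteration 1:
  p = (-8 - (1)·0.000 - (-3)·0.000) / (8) = -1.000
  q = (6 - (-1)·-1.000 - (-4)·0.000) / (9) = 0.556
  r = (9 - (4)·-1.000 - (-1)·0.556) / (-9) = -1.506
Iteration 2:
  p = (-8 - (1)·0.556 - (-3)·-1.506) / (8) = -1.634
  q = (6 - (-1)·-1.634 - (-4)·-1.506) / (9) = -0.184
  r = (9 - (4)·-1.634 - (-1)·-0.184) / (-9) = -1.706
Iteration 3:
  p = (-8 - (1)·-0.184 - (-3)·-1.706) / (8) = -1.617
  q = (6 - (-1)·-1.617 - (-4)·-1.706) / (9) = -0.271
  r = (9 - (4)·-1.617 - (-1)·-0.271) / (-9) = -1.689
Residual b − A·x = (0.140, 0.066, -0.004)

0.140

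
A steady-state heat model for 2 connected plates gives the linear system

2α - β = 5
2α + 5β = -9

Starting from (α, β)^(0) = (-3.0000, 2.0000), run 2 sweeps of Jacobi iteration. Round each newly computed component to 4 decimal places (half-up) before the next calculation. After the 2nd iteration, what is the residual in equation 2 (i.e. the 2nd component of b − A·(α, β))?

Iteration 1:
  α = (5 - (-1)·2.0000) / (2) = 3.5000
  β = (-9 - (2)·-3.0000) / (5) = -0.6000
Iteration 2:
  α = (5 - (-1)·-0.6000) / (2) = 2.2000
  β = (-9 - (2)·3.5000) / (5) = -3.2000
Residual b − A·x = (-2.6000, 2.6000)

2.6000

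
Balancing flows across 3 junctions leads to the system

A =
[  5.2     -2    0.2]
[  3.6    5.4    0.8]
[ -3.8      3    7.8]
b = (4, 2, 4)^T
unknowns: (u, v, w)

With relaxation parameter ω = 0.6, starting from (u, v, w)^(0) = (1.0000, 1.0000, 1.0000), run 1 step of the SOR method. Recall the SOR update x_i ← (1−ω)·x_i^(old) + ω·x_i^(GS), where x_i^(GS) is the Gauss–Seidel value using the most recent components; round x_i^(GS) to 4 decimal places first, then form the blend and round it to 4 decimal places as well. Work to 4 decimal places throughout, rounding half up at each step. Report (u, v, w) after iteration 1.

(1.0692, 0.1056, 0.9959)

Iteration 1:
  u: GS value = (4 - (-2)·1.0000 - (0.2)·1.0000) / (5.2) = 1.1154;  u ← (1−ω)·1.0000 + ω·1.1154 = 1.0692
  v: GS value = (2 - (3.6)·1.0692 - (0.8)·1.0000) / (5.4) = -0.4906;  v ← (1−ω)·1.0000 + ω·-0.4906 = 0.1056
  w: GS value = (4 - (-3.8)·1.0692 - (3)·0.1056) / (7.8) = 0.9931;  w ← (1−ω)·1.0000 + ω·0.9931 = 0.9959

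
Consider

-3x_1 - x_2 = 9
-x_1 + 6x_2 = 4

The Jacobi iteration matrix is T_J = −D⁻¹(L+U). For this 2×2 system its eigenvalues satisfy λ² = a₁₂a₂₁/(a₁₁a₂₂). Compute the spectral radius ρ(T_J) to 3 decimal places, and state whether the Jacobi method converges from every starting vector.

0.236

a₁₂a₂₁/(a₁₁a₂₂) = (-1)·(-1) / ((-3)·(6)) = -0.055556
ρ = √|-0.055556| = √0.055556 = 0.236
ρ < 1, so Jacobi converges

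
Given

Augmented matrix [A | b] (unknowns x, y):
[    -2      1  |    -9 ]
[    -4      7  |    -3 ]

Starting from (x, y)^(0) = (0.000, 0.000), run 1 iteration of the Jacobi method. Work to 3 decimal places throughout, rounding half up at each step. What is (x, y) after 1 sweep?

Iteration 1:
  x = (-9 - (1)·0.000) / (-2) = 4.500
  y = (-3 - (-4)·0.000) / (7) = -0.429

(4.500, -0.429)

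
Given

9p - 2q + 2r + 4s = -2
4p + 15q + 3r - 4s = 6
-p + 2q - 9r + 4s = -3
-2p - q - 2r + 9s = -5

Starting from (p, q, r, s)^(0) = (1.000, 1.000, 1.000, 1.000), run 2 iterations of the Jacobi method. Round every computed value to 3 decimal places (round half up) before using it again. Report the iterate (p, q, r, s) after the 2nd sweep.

Iteration 1:
  p = (-2 - (-2)·1.000 - (2)·1.000 - (4)·1.000) / (9) = -0.667
  q = (6 - (4)·1.000 - (3)·1.000 - (-4)·1.000) / (15) = 0.200
  r = (-3 - (-1)·1.000 - (2)·1.000 - (4)·1.000) / (-9) = 0.889
  s = (-5 - (-2)·1.000 - (-1)·1.000 - (-2)·1.000) / (9) = 0.000
Iteration 2:
  p = (-2 - (-2)·0.200 - (2)·0.889 - (4)·0.000) / (9) = -0.375
  q = (6 - (4)·-0.667 - (3)·0.889 - (-4)·0.000) / (15) = 0.400
  r = (-3 - (-1)·-0.667 - (2)·0.200 - (4)·0.000) / (-9) = 0.452
  s = (-5 - (-2)·-0.667 - (-1)·0.200 - (-2)·0.889) / (9) = -0.484

(-0.375, 0.400, 0.452, -0.484)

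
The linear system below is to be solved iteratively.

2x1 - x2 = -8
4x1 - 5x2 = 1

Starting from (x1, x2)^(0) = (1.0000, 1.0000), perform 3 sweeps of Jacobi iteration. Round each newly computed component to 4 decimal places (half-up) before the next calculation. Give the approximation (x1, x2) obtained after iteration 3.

(-5.5000, -3.1600)

Iteration 1:
  x1 = (-8 - (-1)·1.0000) / (2) = -3.5000
  x2 = (1 - (4)·1.0000) / (-5) = 0.6000
Iteration 2:
  x1 = (-8 - (-1)·0.6000) / (2) = -3.7000
  x2 = (1 - (4)·-3.5000) / (-5) = -3.0000
Iteration 3:
  x1 = (-8 - (-1)·-3.0000) / (2) = -5.5000
  x2 = (1 - (4)·-3.7000) / (-5) = -3.1600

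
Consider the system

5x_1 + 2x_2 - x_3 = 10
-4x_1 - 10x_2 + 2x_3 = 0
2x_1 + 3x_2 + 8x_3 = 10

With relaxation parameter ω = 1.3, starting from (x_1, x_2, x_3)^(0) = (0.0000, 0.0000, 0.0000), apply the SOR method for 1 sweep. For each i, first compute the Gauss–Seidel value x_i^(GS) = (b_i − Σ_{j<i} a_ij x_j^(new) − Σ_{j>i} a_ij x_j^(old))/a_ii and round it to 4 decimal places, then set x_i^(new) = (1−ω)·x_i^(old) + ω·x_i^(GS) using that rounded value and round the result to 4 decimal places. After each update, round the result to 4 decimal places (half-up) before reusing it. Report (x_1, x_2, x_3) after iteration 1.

(2.6000, -1.3520, 1.4391)

Iteration 1:
  x_1: GS value = (10 - (2)·0.0000 - (-1)·0.0000) / (5) = 2.0000;  x_1 ← (1−ω)·0.0000 + ω·2.0000 = 2.6000
  x_2: GS value = (0 - (-4)·2.6000 - (2)·0.0000) / (-10) = -1.0400;  x_2 ← (1−ω)·0.0000 + ω·-1.0400 = -1.3520
  x_3: GS value = (10 - (2)·2.6000 - (3)·-1.3520) / (8) = 1.1070;  x_3 ← (1−ω)·0.0000 + ω·1.1070 = 1.4391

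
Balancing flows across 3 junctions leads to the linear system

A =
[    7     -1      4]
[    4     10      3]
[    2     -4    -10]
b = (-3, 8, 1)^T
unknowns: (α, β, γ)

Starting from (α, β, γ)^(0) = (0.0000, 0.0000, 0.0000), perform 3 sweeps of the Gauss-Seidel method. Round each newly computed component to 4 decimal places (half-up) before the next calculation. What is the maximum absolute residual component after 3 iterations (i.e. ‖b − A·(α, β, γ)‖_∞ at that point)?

0.0311

Iteration 1:
  α = (-3 - (-1)·0.0000 - (4)·0.0000) / (7) = -0.4286
  β = (8 - (4)·-0.4286 - (3)·0.0000) / (10) = 0.9714
  γ = (1 - (2)·-0.4286 - (-4)·0.9714) / (-10) = -0.5743
Iteration 2:
  α = (-3 - (-1)·0.9714 - (4)·-0.5743) / (7) = 0.0384
  β = (8 - (4)·0.0384 - (3)·-0.5743) / (10) = 0.9569
  γ = (1 - (2)·0.0384 - (-4)·0.9569) / (-10) = -0.4751
Iteration 3:
  α = (-3 - (-1)·0.9569 - (4)·-0.4751) / (7) = -0.0204
  β = (8 - (4)·-0.0204 - (3)·-0.4751) / (10) = 0.9507
  γ = (1 - (2)·-0.0204 - (-4)·0.9507) / (-10) = -0.4844
Residual b − A·x = (0.0311, 0.0278, -0.0004); ∞-norm = 0.0311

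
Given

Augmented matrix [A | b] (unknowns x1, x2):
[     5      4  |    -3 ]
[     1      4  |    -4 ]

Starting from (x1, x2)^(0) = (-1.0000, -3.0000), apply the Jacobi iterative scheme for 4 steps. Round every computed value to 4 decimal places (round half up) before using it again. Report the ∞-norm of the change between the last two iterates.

0.3600

Iteration 1:
  x1 = (-3 - (4)·-3.0000) / (5) = 1.8000
  x2 = (-4 - (1)·-1.0000) / (4) = -0.7500
Iteration 2:
  x1 = (-3 - (4)·-0.7500) / (5) = 0.0000
  x2 = (-4 - (1)·1.8000) / (4) = -1.4500
Iteration 3:
  x1 = (-3 - (4)·-1.4500) / (5) = 0.5600
  x2 = (-4 - (1)·0.0000) / (4) = -1.0000
Iteration 4:
  x1 = (-3 - (4)·-1.0000) / (5) = 0.2000
  x2 = (-4 - (1)·0.5600) / (4) = -1.1400
Change: (-0.3600, -0.1400) → max |·| = 0.3600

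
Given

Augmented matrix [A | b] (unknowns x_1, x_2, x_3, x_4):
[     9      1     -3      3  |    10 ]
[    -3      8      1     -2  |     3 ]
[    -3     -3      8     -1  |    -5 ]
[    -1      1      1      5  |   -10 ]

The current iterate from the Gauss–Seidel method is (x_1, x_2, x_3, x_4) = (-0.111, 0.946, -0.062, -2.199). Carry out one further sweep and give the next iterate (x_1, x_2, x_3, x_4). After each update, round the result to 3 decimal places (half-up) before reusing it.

(1.718, 0.477, -0.077, -1.736)

One sweep:
  x_1 = (10 - (1)·0.946 - (-3)·-0.062 - (3)·-2.199) / (9) = 1.718
  x_2 = (3 - (-3)·1.718 - (1)·-0.062 - (-2)·-2.199) / (8) = 0.477
  x_3 = (-5 - (-3)·1.718 - (-3)·0.477 - (-1)·-2.199) / (8) = -0.077
  x_4 = (-10 - (-1)·1.718 - (1)·0.477 - (1)·-0.077) / (5) = -1.736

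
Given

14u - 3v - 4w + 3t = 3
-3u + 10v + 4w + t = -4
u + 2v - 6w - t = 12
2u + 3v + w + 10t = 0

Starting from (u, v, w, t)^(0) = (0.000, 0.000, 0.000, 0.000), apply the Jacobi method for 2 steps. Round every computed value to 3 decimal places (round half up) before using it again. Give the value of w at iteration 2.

-2.098

Iteration 1:
  u = (3 - (-3)·0.000 - (-4)·0.000 - (3)·0.000) / (14) = 0.214
  v = (-4 - (-3)·0.000 - (4)·0.000 - (1)·0.000) / (10) = -0.400
  w = (12 - (1)·0.000 - (2)·0.000 - (-1)·0.000) / (-6) = -2.000
  t = (0 - (2)·0.000 - (3)·0.000 - (1)·0.000) / (10) = 0.000
Iteration 2:
  u = (3 - (-3)·-0.400 - (-4)·-2.000 - (3)·0.000) / (14) = -0.443
  v = (-4 - (-3)·0.214 - (4)·-2.000 - (1)·0.000) / (10) = 0.464
  w = (12 - (1)·0.214 - (2)·-0.400 - (-1)·0.000) / (-6) = -2.098
  t = (0 - (2)·0.214 - (3)·-0.400 - (1)·-2.000) / (10) = 0.277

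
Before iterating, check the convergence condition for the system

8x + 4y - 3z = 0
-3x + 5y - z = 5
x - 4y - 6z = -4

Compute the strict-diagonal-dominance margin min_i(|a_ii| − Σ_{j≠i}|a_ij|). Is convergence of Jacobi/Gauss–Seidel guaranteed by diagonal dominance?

1

row 1: |8| − (4+3) = 1
row 2: |5| − (3+1) = 1
row 3: |-6| − (1+4) = 1
minimum over rows = 1 → strictly diagonally dominant (convergence guaranteed)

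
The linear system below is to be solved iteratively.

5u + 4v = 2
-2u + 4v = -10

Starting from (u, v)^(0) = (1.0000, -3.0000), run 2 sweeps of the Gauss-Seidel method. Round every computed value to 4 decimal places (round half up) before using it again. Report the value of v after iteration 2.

Iteration 1:
  u = (2 - (4)·-3.0000) / (5) = 2.8000
  v = (-10 - (-2)·2.8000) / (4) = -1.1000
Iteration 2:
  u = (2 - (4)·-1.1000) / (5) = 1.2800
  v = (-10 - (-2)·1.2800) / (4) = -1.8600

-1.8600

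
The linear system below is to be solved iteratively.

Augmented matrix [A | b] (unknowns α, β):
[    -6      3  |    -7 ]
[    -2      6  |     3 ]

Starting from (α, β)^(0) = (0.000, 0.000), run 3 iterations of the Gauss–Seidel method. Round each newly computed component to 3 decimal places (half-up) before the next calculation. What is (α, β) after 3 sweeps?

Iteration 1:
  α = (-7 - (3)·0.000) / (-6) = 1.167
  β = (3 - (-2)·1.167) / (6) = 0.889
Iteration 2:
  α = (-7 - (3)·0.889) / (-6) = 1.611
  β = (3 - (-2)·1.611) / (6) = 1.037
Iteration 3:
  α = (-7 - (3)·1.037) / (-6) = 1.685
  β = (3 - (-2)·1.685) / (6) = 1.062

(1.685, 1.062)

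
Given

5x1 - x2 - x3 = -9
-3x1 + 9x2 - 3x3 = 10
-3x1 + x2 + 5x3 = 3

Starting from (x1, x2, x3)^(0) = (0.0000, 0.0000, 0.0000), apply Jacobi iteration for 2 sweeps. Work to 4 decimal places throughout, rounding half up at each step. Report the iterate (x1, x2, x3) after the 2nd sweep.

(-1.4578, 0.7111, -0.7022)

Iteration 1:
  x1 = (-9 - (-1)·0.0000 - (-1)·0.0000) / (5) = -1.8000
  x2 = (10 - (-3)·0.0000 - (-3)·0.0000) / (9) = 1.1111
  x3 = (3 - (-3)·0.0000 - (1)·0.0000) / (5) = 0.6000
Iteration 2:
  x1 = (-9 - (-1)·1.1111 - (-1)·0.6000) / (5) = -1.4578
  x2 = (10 - (-3)·-1.8000 - (-3)·0.6000) / (9) = 0.7111
  x3 = (3 - (-3)·-1.8000 - (1)·1.1111) / (5) = -0.7022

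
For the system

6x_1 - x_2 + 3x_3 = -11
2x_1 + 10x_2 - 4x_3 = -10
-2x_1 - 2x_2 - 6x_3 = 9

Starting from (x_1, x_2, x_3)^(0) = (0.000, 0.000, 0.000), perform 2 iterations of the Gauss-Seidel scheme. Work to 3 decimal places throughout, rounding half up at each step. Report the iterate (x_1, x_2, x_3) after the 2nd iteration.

(-1.600, -0.951, -0.650)

Iteration 1:
  x_1 = (-11 - (-1)·0.000 - (3)·0.000) / (6) = -1.833
  x_2 = (-10 - (2)·-1.833 - (-4)·0.000) / (10) = -0.633
  x_3 = (9 - (-2)·-1.833 - (-2)·-0.633) / (-6) = -0.678
Iteration 2:
  x_1 = (-11 - (-1)·-0.633 - (3)·-0.678) / (6) = -1.600
  x_2 = (-10 - (2)·-1.600 - (-4)·-0.678) / (10) = -0.951
  x_3 = (9 - (-2)·-1.600 - (-2)·-0.951) / (-6) = -0.650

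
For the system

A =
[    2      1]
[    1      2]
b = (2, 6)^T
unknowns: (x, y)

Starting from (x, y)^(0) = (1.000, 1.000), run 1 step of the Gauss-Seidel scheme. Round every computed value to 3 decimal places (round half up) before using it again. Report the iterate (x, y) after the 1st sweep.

Iteration 1:
  x = (2 - (1)·1.000) / (2) = 0.500
  y = (6 - (1)·0.500) / (2) = 2.750

(0.500, 2.750)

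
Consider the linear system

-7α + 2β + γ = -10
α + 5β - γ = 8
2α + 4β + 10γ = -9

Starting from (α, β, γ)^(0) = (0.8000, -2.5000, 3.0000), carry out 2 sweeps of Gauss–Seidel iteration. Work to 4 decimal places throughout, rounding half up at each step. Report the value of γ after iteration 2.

Iteration 1:
  α = (-10 - (2)·-2.5000 - (1)·3.0000) / (-7) = 1.1429
  β = (8 - (1)·1.1429 - (-1)·3.0000) / (5) = 1.9714
  γ = (-9 - (2)·1.1429 - (4)·1.9714) / (10) = -1.9171
Iteration 2:
  α = (-10 - (2)·1.9714 - (1)·-1.9171) / (-7) = 1.7180
  β = (8 - (1)·1.7180 - (-1)·-1.9171) / (5) = 0.8730
  γ = (-9 - (2)·1.7180 - (4)·0.8730) / (10) = -1.5928

-1.5928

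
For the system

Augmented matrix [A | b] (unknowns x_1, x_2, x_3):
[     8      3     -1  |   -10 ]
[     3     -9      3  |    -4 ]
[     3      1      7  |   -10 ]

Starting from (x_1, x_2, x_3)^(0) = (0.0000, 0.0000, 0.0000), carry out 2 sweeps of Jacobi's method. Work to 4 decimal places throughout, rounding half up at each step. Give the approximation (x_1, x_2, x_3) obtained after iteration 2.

(-1.5952, -0.4484, -0.9563)

Iteration 1:
  x_1 = (-10 - (3)·0.0000 - (-1)·0.0000) / (8) = -1.2500
  x_2 = (-4 - (3)·0.0000 - (3)·0.0000) / (-9) = 0.4444
  x_3 = (-10 - (3)·0.0000 - (1)·0.0000) / (7) = -1.4286
Iteration 2:
  x_1 = (-10 - (3)·0.4444 - (-1)·-1.4286) / (8) = -1.5952
  x_2 = (-4 - (3)·-1.2500 - (3)·-1.4286) / (-9) = -0.4484
  x_3 = (-10 - (3)·-1.2500 - (1)·0.4444) / (7) = -0.9563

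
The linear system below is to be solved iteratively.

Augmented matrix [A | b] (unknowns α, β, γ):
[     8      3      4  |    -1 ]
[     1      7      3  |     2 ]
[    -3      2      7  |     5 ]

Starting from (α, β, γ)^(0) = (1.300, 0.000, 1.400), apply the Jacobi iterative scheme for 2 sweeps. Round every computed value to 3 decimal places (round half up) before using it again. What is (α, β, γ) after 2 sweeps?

(-0.573, -0.141, 0.504)

Iteration 1:
  α = (-1 - (3)·0.000 - (4)·1.400) / (8) = -0.825
  β = (2 - (1)·1.300 - (3)·1.400) / (7) = -0.500
  γ = (5 - (-3)·1.300 - (2)·0.000) / (7) = 1.271
Iteration 2:
  α = (-1 - (3)·-0.500 - (4)·1.271) / (8) = -0.573
  β = (2 - (1)·-0.825 - (3)·1.271) / (7) = -0.141
  γ = (5 - (-3)·-0.825 - (2)·-0.500) / (7) = 0.504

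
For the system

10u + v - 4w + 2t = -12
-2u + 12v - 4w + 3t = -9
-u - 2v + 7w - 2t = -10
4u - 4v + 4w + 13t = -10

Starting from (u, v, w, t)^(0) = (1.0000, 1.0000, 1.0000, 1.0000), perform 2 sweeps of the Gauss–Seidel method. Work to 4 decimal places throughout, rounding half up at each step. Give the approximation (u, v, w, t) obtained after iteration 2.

(-1.6886, -1.4913, -2.1581, -0.0445)

Iteration 1:
  u = (-12 - (1)·1.0000 - (-4)·1.0000 - (2)·1.0000) / (10) = -1.1000
  v = (-9 - (-2)·-1.1000 - (-4)·1.0000 - (3)·1.0000) / (12) = -0.8500
  w = (-10 - (-1)·-1.1000 - (-2)·-0.8500 - (-2)·1.0000) / (7) = -1.5429
  t = (-10 - (4)·-1.1000 - (-4)·-0.8500 - (4)·-1.5429) / (13) = -0.2176
Iteration 2:
  u = (-12 - (1)·-0.8500 - (-4)·-1.5429 - (2)·-0.2176) / (10) = -1.6886
  v = (-9 - (-2)·-1.6886 - (-4)·-1.5429 - (3)·-0.2176) / (12) = -1.4913
  w = (-10 - (-1)·-1.6886 - (-2)·-1.4913 - (-2)·-0.2176) / (7) = -2.1581
  t = (-10 - (4)·-1.6886 - (-4)·-1.4913 - (4)·-2.1581) / (13) = -0.0445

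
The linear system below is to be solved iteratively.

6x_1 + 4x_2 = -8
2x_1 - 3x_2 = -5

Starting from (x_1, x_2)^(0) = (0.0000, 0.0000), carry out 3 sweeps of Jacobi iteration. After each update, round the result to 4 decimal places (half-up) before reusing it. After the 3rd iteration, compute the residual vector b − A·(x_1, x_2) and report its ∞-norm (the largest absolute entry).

2.9634

Iteration 1:
  x_1 = (-8 - (4)·0.0000) / (6) = -1.3333
  x_2 = (-5 - (2)·0.0000) / (-3) = 1.6667
Iteration 2:
  x_1 = (-8 - (4)·1.6667) / (6) = -2.4445
  x_2 = (-5 - (2)·-1.3333) / (-3) = 0.7778
Iteration 3:
  x_1 = (-8 - (4)·0.7778) / (6) = -1.8519
  x_2 = (-5 - (2)·-2.4445) / (-3) = 0.0370
Residual b − A·x = (2.9634, -1.1852); ∞-norm = 2.9634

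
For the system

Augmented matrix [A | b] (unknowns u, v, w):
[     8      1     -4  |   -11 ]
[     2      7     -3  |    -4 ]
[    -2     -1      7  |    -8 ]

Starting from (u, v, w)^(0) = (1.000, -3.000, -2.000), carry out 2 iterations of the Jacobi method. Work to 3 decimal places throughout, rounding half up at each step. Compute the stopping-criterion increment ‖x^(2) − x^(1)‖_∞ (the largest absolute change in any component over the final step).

1.163

Iteration 1:
  u = (-11 - (1)·-3.000 - (-4)·-2.000) / (8) = -2.000
  v = (-4 - (2)·1.000 - (-3)·-2.000) / (7) = -1.714
  w = (-8 - (-2)·1.000 - (-1)·-3.000) / (7) = -1.286
Iteration 2:
  u = (-11 - (1)·-1.714 - (-4)·-1.286) / (8) = -1.804
  v = (-4 - (2)·-2.000 - (-3)·-1.286) / (7) = -0.551
  w = (-8 - (-2)·-2.000 - (-1)·-1.714) / (7) = -1.959
Change: (0.196, 1.163, -0.673) → max |·| = 1.163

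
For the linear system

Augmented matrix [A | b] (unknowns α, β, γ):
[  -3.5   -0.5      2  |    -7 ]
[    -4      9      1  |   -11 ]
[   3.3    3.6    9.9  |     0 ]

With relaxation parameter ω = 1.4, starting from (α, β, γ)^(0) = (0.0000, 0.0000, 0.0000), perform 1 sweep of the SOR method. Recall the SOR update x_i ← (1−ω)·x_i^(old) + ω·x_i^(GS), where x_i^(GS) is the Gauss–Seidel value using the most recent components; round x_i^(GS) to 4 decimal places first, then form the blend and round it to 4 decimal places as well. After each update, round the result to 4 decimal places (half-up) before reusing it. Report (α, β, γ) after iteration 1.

(2.8000, 0.0311, -1.3224)

Iteration 1:
  α: GS value = (-7 - (-0.5)·0.0000 - (2)·0.0000) / (-3.5) = 2.0000;  α ← (1−ω)·0.0000 + ω·2.0000 = 2.8000
  β: GS value = (-11 - (-4)·2.8000 - (1)·0.0000) / (9) = 0.0222;  β ← (1−ω)·0.0000 + ω·0.0222 = 0.0311
  γ: GS value = (0 - (3.3)·2.8000 - (3.6)·0.0311) / (9.9) = -0.9446;  γ ← (1−ω)·0.0000 + ω·-0.9446 = -1.3224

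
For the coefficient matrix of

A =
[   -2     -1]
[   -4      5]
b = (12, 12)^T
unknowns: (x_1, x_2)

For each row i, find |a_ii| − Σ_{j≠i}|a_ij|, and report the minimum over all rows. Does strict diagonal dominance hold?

row 1: |-2| − (1) = 1
row 2: |5| − (4) = 1
minimum over rows = 1 → strictly diagonally dominant (convergence guaranteed)

1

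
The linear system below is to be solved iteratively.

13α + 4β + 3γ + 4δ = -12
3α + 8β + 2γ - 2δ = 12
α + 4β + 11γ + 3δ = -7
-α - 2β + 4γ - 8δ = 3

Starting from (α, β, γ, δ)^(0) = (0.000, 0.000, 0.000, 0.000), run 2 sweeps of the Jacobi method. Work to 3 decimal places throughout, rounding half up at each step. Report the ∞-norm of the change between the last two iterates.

0.578

Iteration 1:
  α = (-12 - (4)·0.000 - (3)·0.000 - (4)·0.000) / (13) = -0.923
  β = (12 - (3)·0.000 - (2)·0.000 - (-2)·0.000) / (8) = 1.500
  γ = (-7 - (1)·0.000 - (4)·0.000 - (3)·0.000) / (11) = -0.636
  δ = (3 - (-1)·0.000 - (-2)·0.000 - (4)·0.000) / (-8) = -0.375
Iteration 2:
  α = (-12 - (4)·1.500 - (3)·-0.636 - (4)·-0.375) / (13) = -1.122
  β = (12 - (3)·-0.923 - (2)·-0.636 - (-2)·-0.375) / (8) = 1.911
  γ = (-7 - (1)·-0.923 - (4)·1.500 - (3)·-0.375) / (11) = -0.996
  δ = (3 - (-1)·-0.923 - (-2)·1.500 - (4)·-0.636) / (-8) = -0.953
Change: (-0.199, 0.411, -0.360, -0.578) → max |·| = 0.578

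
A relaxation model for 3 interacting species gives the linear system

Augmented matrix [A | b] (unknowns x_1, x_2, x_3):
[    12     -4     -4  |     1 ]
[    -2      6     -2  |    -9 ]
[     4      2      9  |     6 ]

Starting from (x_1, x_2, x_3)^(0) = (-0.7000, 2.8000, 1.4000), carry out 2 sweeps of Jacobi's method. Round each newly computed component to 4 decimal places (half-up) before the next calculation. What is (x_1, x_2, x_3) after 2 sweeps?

Iteration 1:
  x_1 = (1 - (-4)·2.8000 - (-4)·1.4000) / (12) = 1.4833
  x_2 = (-9 - (-2)·-0.7000 - (-2)·1.4000) / (6) = -1.2667
  x_3 = (6 - (4)·-0.7000 - (2)·2.8000) / (9) = 0.3556
Iteration 2:
  x_1 = (1 - (-4)·-1.2667 - (-4)·0.3556) / (12) = -0.2204
  x_2 = (-9 - (-2)·1.4833 - (-2)·0.3556) / (6) = -0.8870
  x_3 = (6 - (4)·1.4833 - (2)·-1.2667) / (9) = 0.2889

(-0.2204, -0.8870, 0.2889)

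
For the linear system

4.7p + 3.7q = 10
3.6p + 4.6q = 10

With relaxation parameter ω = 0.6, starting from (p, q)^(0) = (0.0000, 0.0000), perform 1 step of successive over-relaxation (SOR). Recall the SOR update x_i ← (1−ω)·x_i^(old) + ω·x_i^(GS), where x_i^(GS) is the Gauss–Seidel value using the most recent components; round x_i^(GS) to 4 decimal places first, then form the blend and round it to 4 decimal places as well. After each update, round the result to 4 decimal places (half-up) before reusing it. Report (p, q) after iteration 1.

(1.2766, 0.7049)

Iteration 1:
  p: GS value = (10 - (3.7)·0.0000) / (4.7) = 2.1277;  p ← (1−ω)·0.0000 + ω·2.1277 = 1.2766
  q: GS value = (10 - (3.6)·1.2766) / (4.6) = 1.1748;  q ← (1−ω)·0.0000 + ω·1.1748 = 0.7049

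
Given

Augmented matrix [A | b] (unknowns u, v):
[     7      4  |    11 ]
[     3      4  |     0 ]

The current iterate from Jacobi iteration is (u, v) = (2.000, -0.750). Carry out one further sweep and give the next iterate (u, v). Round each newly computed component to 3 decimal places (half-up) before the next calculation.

(2.000, -1.500)

One sweep:
  u = (11 - (4)·-0.750) / (7) = 2.000
  v = (0 - (3)·2.000) / (4) = -1.500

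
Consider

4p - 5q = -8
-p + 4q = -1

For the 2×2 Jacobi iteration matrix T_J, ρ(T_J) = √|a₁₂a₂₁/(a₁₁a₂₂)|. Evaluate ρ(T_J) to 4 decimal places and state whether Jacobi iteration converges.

0.5590

a₁₂a₂₁/(a₁₁a₂₂) = (-5)·(-1) / ((4)·(4)) = 0.312500
ρ = √|0.312500| = √0.312500 = 0.5590
ρ < 1, so Jacobi converges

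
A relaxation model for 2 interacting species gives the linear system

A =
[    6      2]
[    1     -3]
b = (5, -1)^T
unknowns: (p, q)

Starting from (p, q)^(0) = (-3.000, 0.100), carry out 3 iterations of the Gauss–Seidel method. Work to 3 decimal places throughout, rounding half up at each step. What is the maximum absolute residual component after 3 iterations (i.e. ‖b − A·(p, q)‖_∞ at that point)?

Iteration 1:
  p = (5 - (2)·0.100) / (6) = 0.800
  q = (-1 - (1)·0.800) / (-3) = 0.600
Iteration 2:
  p = (5 - (2)·0.600) / (6) = 0.633
  q = (-1 - (1)·0.633) / (-3) = 0.544
Iteration 3:
  p = (5 - (2)·0.544) / (6) = 0.652
  q = (-1 - (1)·0.652) / (-3) = 0.551
Residual b − A·x = (-0.014, 0.001); ∞-norm = 0.014

0.014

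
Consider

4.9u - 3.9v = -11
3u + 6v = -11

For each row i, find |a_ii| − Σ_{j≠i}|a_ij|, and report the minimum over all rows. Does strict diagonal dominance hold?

row 1: |4.9| − (3.9) = 1
row 2: |6| − (3) = 3
minimum over rows = 1 → strictly diagonally dominant (convergence guaranteed)

1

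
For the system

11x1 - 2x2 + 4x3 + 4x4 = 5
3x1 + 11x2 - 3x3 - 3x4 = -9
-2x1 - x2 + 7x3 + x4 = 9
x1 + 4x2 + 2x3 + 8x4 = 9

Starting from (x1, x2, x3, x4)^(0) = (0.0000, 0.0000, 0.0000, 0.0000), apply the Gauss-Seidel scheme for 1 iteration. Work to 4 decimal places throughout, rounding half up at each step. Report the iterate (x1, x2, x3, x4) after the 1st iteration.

(0.4545, -0.9421, 1.2810, 1.2190)

Iteration 1:
  x1 = (5 - (-2)·0.0000 - (4)·0.0000 - (4)·0.0000) / (11) = 0.4545
  x2 = (-9 - (3)·0.4545 - (-3)·0.0000 - (-3)·0.0000) / (11) = -0.9421
  x3 = (9 - (-2)·0.4545 - (-1)·-0.9421 - (1)·0.0000) / (7) = 1.2810
  x4 = (9 - (1)·0.4545 - (4)·-0.9421 - (2)·1.2810) / (8) = 1.2190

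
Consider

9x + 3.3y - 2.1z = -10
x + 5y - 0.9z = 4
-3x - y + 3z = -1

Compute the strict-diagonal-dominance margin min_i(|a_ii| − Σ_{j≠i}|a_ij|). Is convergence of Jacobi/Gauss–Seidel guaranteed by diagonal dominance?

row 1: |9| − (3.3+2.1) = 3.6
row 2: |5| − (1+0.9) = 3.1
row 3: |3| − (3+1) = -1
minimum over rows = -1 → not strictly diagonally dominant

-1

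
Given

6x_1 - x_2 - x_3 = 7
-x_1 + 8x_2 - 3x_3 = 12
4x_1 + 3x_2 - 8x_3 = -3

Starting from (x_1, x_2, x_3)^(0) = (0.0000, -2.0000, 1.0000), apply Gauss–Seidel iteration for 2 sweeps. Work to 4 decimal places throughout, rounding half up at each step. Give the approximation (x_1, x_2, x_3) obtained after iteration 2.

(1.7708, 2.3307, 2.1344)

Iteration 1:
  x_1 = (7 - (-1)·-2.0000 - (-1)·1.0000) / (6) = 1.0000
  x_2 = (12 - (-1)·1.0000 - (-3)·1.0000) / (8) = 2.0000
  x_3 = (-3 - (4)·1.0000 - (3)·2.0000) / (-8) = 1.6250
Iteration 2:
  x_1 = (7 - (-1)·2.0000 - (-1)·1.6250) / (6) = 1.7708
  x_2 = (12 - (-1)·1.7708 - (-3)·1.6250) / (8) = 2.3307
  x_3 = (-3 - (4)·1.7708 - (3)·2.3307) / (-8) = 2.1344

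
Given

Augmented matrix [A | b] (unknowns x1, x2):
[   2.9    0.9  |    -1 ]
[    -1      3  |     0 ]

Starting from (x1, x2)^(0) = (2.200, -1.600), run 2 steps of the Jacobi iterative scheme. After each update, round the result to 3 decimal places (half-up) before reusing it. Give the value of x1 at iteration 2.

Iteration 1:
  x1 = (-1 - (0.9)·-1.600) / (2.9) = 0.152
  x2 = (0 - (-1)·2.200) / (3) = 0.733
Iteration 2:
  x1 = (-1 - (0.9)·0.733) / (2.9) = -0.572
  x2 = (0 - (-1)·0.152) / (3) = 0.051

-0.572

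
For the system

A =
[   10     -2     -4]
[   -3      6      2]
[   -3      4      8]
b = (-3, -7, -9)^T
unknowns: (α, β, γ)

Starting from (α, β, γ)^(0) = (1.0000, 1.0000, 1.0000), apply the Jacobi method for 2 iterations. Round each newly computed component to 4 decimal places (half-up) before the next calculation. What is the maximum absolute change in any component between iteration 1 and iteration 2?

1.3000

Iteration 1:
  α = (-3 - (-2)·1.0000 - (-4)·1.0000) / (10) = 0.3000
  β = (-7 - (-3)·1.0000 - (2)·1.0000) / (6) = -1.0000
  γ = (-9 - (-3)·1.0000 - (4)·1.0000) / (8) = -1.2500
Iteration 2:
  α = (-3 - (-2)·-1.0000 - (-4)·-1.2500) / (10) = -1.0000
  β = (-7 - (-3)·0.3000 - (2)·-1.2500) / (6) = -0.6000
  γ = (-9 - (-3)·0.3000 - (4)·-1.0000) / (8) = -0.5125
Change: (-1.3000, 0.4000, 0.7375) → max |·| = 1.3000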